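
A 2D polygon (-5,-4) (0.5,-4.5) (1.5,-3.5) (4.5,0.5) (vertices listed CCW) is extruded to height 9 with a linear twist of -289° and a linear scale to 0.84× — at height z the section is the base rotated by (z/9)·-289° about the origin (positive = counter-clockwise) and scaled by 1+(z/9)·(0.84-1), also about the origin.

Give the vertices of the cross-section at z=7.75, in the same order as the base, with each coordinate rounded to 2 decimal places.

Cross-section at z=7.75: (4.77,-2.78) (3.46,1.80) (2.35,2.29) (-1.80,3.46)

t = z/height = 7.75/9 = 0.861111
s = 1 + (scale-1)·z/height = 1 + (0.84-1)·7.75/9 = 0.862222
θ = twist·z/height = -289°·7.75/9 = -248.8611° = -4.343446 rad
cos θ = -0.360630, sin θ = 0.932709 (intermediates below are computed at full precision and shown rounded to 5 d.p.)
v1: (-5,-4) → rotate → (5.53399,-3.22103) → ×s → (4.77153,-2.77724) → (4.77,-2.78)
v2: (0.5,-4.5) → rotate → (4.01688,2.08919) → ×s → (3.46344,1.80135) → (3.46,1.80)
v3: (1.5,-3.5) → rotate → (2.72354,2.66127) → ×s → (2.34829,2.29460) → (2.35,2.29)
v4: (4.5,0.5) → rotate → (-2.08919,4.01688) → ×s → (-1.80135,3.46344) → (-1.80,3.46)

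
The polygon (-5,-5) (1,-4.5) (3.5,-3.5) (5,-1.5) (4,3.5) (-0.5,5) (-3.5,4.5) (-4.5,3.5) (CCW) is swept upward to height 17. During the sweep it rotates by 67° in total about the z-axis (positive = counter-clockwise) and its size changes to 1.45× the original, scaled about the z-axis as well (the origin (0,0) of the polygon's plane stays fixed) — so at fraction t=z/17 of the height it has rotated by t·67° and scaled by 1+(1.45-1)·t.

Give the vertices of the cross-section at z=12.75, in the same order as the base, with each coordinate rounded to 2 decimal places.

Cross-section at z=12.75: (0.87,-9.42) (5.48,-2.82) (6.59,0.61) (5.82,3.86) (-0.18,7.11) (-5.57,3.76) (-7.62,0.25) (-7.45,-1.63)

t = z/height = 12.75/17 = 0.75
s = 1 + (scale-1)·z/height = 1 + (1.45-1)·12.75/17 = 1.337500
θ = twist·z/height = 67°·12.75/17 = 50.2500° = 0.877028 rad
cos θ = 0.639439, sin θ = 0.768842 (intermediates below are computed at full precision and shown rounded to 5 d.p.)
v1: (-5,-5) → rotate → (0.64701,-7.04140) → ×s → (0.86538,-9.41788) → (0.87,-9.42)
v2: (1,-4.5) → rotate → (4.09923,-2.10863) → ×s → (5.48272,-2.82030) → (5.48,-2.82)
v3: (3.5,-3.5) → rotate → (4.92898,0.45291) → ×s → (6.59251,0.60577) → (6.59,0.61)
v4: (5,-1.5) → rotate → (4.35046,2.88505) → ×s → (5.81874,3.85876) → (5.82,3.86)
v5: (4,3.5) → rotate → (-0.13319,5.31340) → ×s → (-0.17814,7.10668) → (-0.18,7.11)
v6: (-0.5,5) → rotate → (-4.16393,2.81277) → ×s → (-5.56925,3.76209) → (-5.57,3.76)
v7: (-3.5,4.5) → rotate → (-5.69782,0.18653) → ×s → (-7.62084,0.24948) → (-7.62,0.25)
v8: (-4.5,3.5) → rotate → (-5.56842,-1.22175) → ×s → (-7.44776,-1.63409) → (-7.45,-1.63)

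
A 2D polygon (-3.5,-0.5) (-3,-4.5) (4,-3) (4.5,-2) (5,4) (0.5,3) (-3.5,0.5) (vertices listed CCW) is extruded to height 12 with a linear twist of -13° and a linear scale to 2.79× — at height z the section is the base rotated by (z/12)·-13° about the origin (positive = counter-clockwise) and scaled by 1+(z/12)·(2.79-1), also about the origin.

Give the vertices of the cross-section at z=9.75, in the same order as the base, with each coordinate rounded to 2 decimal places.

t = z/height = 9.75/12 = 0.8125
s = 1 + (scale-1)·z/height = 1 + (2.79-1)·9.75/12 = 2.454375
θ = twist·z/height = -13°·9.75/12 = -10.5625° = -0.184350 rad
cos θ = 0.983056, sin θ = -0.183308 (intermediates below are computed at full precision and shown rounded to 5 d.p.)
v1: (-3.5,-0.5) → rotate → (-3.53235,0.15005) → ×s → (-8.66971,0.36828) → (-8.67,0.37)
v2: (-3,-4.5) → rotate → (-3.77405,-3.87383) → ×s → (-9.26294,-9.50782) → (-9.26,-9.51)
v3: (4,-3) → rotate → (3.38230,-3.68240) → ×s → (8.30143,-9.03799) → (8.30,-9.04)
v4: (4.5,-2) → rotate → (4.05713,-2.79100) → ×s → (9.95773,-6.85015) → (9.96,-6.85)
v5: (5,4) → rotate → (5.64851,3.01568) → ×s → (13.86356,7.40162) → (13.86,7.40)
v6: (0.5,3) → rotate → (1.04145,2.85751) → ×s → (2.55611,7.01341) → (2.56,7.01)
v7: (-3.5,0.5) → rotate → (-3.34904,1.13311) → ×s → (-8.21980,2.78107) → (-8.22,2.78)

Cross-section at z=9.75: (-8.67,0.37) (-9.26,-9.51) (8.30,-9.04) (9.96,-6.85) (13.86,7.40) (2.56,7.01) (-8.22,2.78)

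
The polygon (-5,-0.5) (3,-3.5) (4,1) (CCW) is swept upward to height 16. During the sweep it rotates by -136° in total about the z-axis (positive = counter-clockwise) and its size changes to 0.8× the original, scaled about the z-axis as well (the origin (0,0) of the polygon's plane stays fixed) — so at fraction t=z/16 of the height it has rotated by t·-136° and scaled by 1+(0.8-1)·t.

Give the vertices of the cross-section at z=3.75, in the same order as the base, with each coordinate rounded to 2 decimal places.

Cross-section at z=3.75: (-4.30,2.11) (0.67,-4.34) (3.74,-1.20)

t = z/height = 3.75/16 = 0.234375
s = 1 + (scale-1)·z/height = 1 + (0.8-1)·3.75/16 = 0.953125
θ = twist·z/height = -136°·3.75/16 = -31.8750° = -0.556324 rad
cos θ = 0.849202, sin θ = -0.528068 (intermediates below are computed at full precision and shown rounded to 5 d.p.)
v1: (-5,-0.5) → rotate → (-4.51004,2.21574) → ×s → (-4.29864,2.11188) → (-4.30,2.11)
v2: (3,-3.5) → rotate → (0.69937,-4.55641) → ×s → (0.66659,-4.34283) → (0.67,-4.34)
v3: (4,1) → rotate → (3.92488,-1.26307) → ×s → (3.74090,-1.20386) → (3.74,-1.20)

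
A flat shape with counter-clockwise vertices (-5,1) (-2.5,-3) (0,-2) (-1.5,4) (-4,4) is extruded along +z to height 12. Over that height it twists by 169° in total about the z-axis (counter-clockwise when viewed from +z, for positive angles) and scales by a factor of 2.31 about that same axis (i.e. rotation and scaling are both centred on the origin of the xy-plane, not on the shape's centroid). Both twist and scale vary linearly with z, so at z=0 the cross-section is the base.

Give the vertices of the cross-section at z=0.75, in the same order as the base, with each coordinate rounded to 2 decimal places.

t = z/height = 0.75/12 = 0.0625
s = 1 + (scale-1)·z/height = 1 + (2.31-1)·0.75/12 = 1.081875
θ = twist·z/height = 169°·0.75/12 = 10.5625° = 0.184350 rad
cos θ = 0.983056, sin θ = 0.183308 (intermediates below are computed at full precision and shown rounded to 5 d.p.)
v1: (-5,1) → rotate → (-5.09859,0.06652) → ×s → (-5.51603,0.07196) → (-5.52,0.07)
v2: (-2.5,-3) → rotate → (-1.90771,-3.40744) → ×s → (-2.06391,-3.68642) → (-2.06,-3.69)
v3: (0,-2) → rotate → (0.36662,-1.96611) → ×s → (0.39663,-2.12709) → (0.40,-2.13)
v4: (-1.5,4) → rotate → (-2.20782,3.65726) → ×s → (-2.38858,3.95670) → (-2.39,3.96)
v5: (-4,4) → rotate → (-4.66545,3.19899) → ×s → (-5.04744,3.46091) → (-5.05,3.46)

Cross-section at z=0.75: (-5.52,0.07) (-2.06,-3.69) (0.40,-2.13) (-2.39,3.96) (-5.05,3.46)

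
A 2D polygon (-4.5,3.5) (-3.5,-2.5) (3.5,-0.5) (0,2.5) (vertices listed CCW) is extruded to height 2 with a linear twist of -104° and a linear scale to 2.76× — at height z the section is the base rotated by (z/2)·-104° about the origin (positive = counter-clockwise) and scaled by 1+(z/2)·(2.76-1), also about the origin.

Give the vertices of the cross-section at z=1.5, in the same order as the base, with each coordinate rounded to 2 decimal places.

t = z/height = 1.5/2 = 0.75
s = 1 + (scale-1)·z/height = 1 + (2.76-1)·1.5/2 = 2.320000
θ = twist·z/height = -104°·1.5/2 = -78.0000° = -1.361357 rad
cos θ = 0.207912, sin θ = -0.978148 (intermediates below are computed at full precision and shown rounded to 5 d.p.)
v1: (-4.5,3.5) → rotate → (2.48791,5.12936) → ×s → (5.77196,11.90010) → (5.77,11.90)
v2: (-3.5,-2.5) → rotate → (-3.17306,2.90374) → ×s → (-7.36150,6.73667) → (-7.36,6.74)
v3: (3.5,-0.5) → rotate → (0.23862,-3.52747) → ×s → (0.55359,-8.18374) → (0.55,-8.18)
v4: (0,2.5) → rotate → (2.44537,0.51978) → ×s → (5.67326,1.20589) → (5.67,1.21)

Cross-section at z=1.5: (5.77,11.90) (-7.36,6.74) (0.55,-8.18) (5.67,1.21)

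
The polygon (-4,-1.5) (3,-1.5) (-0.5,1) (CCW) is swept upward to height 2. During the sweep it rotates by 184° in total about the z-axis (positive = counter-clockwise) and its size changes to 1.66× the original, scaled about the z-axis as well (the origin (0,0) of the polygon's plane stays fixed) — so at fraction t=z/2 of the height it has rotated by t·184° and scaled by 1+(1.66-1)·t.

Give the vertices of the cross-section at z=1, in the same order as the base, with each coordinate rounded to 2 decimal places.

Cross-section at z=1: (2.18,-5.25) (1.85,4.06) (-1.31,-0.71)

t = z/height = 1/2 = 0.5
s = 1 + (scale-1)·z/height = 1 + (1.66-1)·1/2 = 1.330000
θ = twist·z/height = 184°·1/2 = 92.0000° = 1.605703 rad
cos θ = -0.034899, sin θ = 0.999391 (intermediates below are computed at full precision and shown rounded to 5 d.p.)
v1: (-4,-1.5) → rotate → (1.63868,-3.94521) → ×s → (2.17945,-5.24713) → (2.18,-5.25)
v2: (3,-1.5) → rotate → (1.39439,3.05052) → ×s → (1.85454,4.05719) → (1.85,4.06)
v3: (-0.5,1) → rotate → (-0.98194,-0.53459) → ×s → (-1.30598,-0.71101) → (-1.31,-0.71)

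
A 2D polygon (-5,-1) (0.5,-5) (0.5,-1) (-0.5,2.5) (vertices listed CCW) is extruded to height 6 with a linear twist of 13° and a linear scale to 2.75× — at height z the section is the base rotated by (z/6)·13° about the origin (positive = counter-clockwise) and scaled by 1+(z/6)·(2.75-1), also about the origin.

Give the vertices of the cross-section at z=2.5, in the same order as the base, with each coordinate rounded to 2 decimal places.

t = z/height = 2.5/6 = 0.416667
s = 1 + (scale-1)·z/height = 1 + (2.75-1)·2.5/6 = 1.729167
θ = twist·z/height = 13°·2.5/6 = 5.4167° = 0.094539 rad
cos θ = 0.995535, sin θ = 0.094398 (intermediates below are computed at full precision and shown rounded to 5 d.p.)
v1: (-5,-1) → rotate → (-4.88327,-1.46752) → ×s → (-8.44400,-2.53759) → (-8.44,-2.54)
v2: (0.5,-5) → rotate → (0.96976,-4.93047) → ×s → (1.67687,-8.52561) → (1.68,-8.53)
v3: (0.5,-1) → rotate → (0.59217,-0.94834) → ×s → (1.02395,-1.63983) → (1.02,-1.64)
v4: (-0.5,2.5) → rotate → (-0.73376,2.44164) → ×s → (-1.26880,4.22200) → (-1.27,4.22)

Cross-section at z=2.5: (-8.44,-2.54) (1.68,-8.53) (1.02,-1.64) (-1.27,4.22)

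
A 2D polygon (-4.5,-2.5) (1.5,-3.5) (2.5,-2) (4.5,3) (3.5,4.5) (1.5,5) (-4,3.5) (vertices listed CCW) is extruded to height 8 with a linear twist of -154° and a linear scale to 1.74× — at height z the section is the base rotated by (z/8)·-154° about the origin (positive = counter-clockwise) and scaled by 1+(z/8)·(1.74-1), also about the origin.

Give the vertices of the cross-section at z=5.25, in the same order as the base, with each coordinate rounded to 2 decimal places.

t = z/height = 5.25/8 = 0.65625
s = 1 + (scale-1)·z/height = 1 + (1.74-1)·5.25/8 = 1.485625
θ = twist·z/height = -154°·5.25/8 = -101.0625° = -1.763873 rad
cos θ = -0.191880, sin θ = -0.981418 (intermediates below are computed at full precision and shown rounded to 5 d.p.)
v1: (-4.5,-2.5) → rotate → (-1.59009,4.89608) → ×s → (-2.36227,7.27374) → (-2.36,7.27)
v2: (1.5,-3.5) → rotate → (-3.72278,-0.80055) → ×s → (-5.53066,-1.18932) → (-5.53,-1.19)
v3: (2.5,-2) → rotate → (-2.44254,-2.06979) → ×s → (-3.62869,-3.07493) → (-3.63,-3.07)
v4: (4.5,3) → rotate → (2.08080,-4.99202) → ×s → (3.09128,-7.41627) → (3.09,-7.42)
v5: (3.5,4.5) → rotate → (3.74480,-4.29842) → ×s → (5.56337,-6.38584) → (5.56,-6.39)
v6: (1.5,5) → rotate → (4.61927,-2.43153) → ×s → (6.86251,-3.61234) → (6.86,-3.61)
v7: (-4,3.5) → rotate → (4.20248,3.25409) → ×s → (6.24331,4.83436) → (6.24,4.83)

Cross-section at z=5.25: (-2.36,7.27) (-5.53,-1.19) (-3.63,-3.07) (3.09,-7.42) (5.56,-6.39) (6.86,-3.61) (6.24,4.83)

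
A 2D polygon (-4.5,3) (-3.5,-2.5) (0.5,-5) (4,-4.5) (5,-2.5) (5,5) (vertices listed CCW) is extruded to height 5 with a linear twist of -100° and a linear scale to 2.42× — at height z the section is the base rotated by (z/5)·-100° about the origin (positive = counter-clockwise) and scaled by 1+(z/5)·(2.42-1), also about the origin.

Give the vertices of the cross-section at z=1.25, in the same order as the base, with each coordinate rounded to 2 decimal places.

t = z/height = 1.25/5 = 0.25
s = 1 + (scale-1)·z/height = 1 + (2.42-1)·1.25/5 = 1.355000
θ = twist·z/height = -100°·1.25/5 = -25.0000° = -0.436332 rad
cos θ = 0.906308, sin θ = -0.422618 (intermediates below are computed at full precision and shown rounded to 5 d.p.)
v1: (-4.5,3) → rotate → (-2.81053,4.62071) → ×s → (-3.80827,6.26106) → (-3.81,6.26)
v2: (-3.5,-2.5) → rotate → (-4.22862,-0.78661) → ×s → (-5.72978,-1.06585) → (-5.73,-1.07)
v3: (0.5,-5) → rotate → (-1.65994,-4.74285) → ×s → (-2.24922,-6.42656) → (-2.25,-6.43)
v4: (4,-4.5) → rotate → (1.72345,-5.76886) → ×s → (2.33527,-7.81680) → (2.34,-7.82)
v5: (5,-2.5) → rotate → (3.47499,-4.37886) → ×s → (4.70862,-5.93336) → (4.71,-5.93)
v6: (5,5) → rotate → (6.64463,2.41845) → ×s → (9.00347,3.27700) → (9.00,3.28)

Cross-section at z=1.25: (-3.81,6.26) (-5.73,-1.07) (-2.25,-6.43) (2.34,-7.82) (4.71,-5.93) (9.00,3.28)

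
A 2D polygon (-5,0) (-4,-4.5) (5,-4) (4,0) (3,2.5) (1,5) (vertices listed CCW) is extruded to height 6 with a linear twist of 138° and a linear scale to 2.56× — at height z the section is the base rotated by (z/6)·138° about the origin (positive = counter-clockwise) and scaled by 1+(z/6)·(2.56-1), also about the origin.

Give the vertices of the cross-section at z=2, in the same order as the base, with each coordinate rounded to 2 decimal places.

t = z/height = 2/6 = 0.333333
s = 1 + (scale-1)·z/height = 1 + (2.56-1)·2/6 = 1.520000
θ = twist·z/height = 138°·2/6 = 46.0000° = 0.802851 rad
cos θ = 0.694658, sin θ = 0.719340 (intermediates below are computed at full precision and shown rounded to 5 d.p.)
v1: (-5,0) → rotate → (-3.47329,-3.59670) → ×s → (-5.27940,-5.46698) → (-5.28,-5.47)
v2: (-4,-4.5) → rotate → (0.45840,-6.00332) → ×s → (0.69676,-9.12505) → (0.70,-9.13)
v3: (5,-4) → rotate → (6.35065,0.81807) → ×s → (9.65299,1.24346) → (9.65,1.24)
v4: (4,0) → rotate → (2.77863,2.87736) → ×s → (4.22352,4.37359) → (4.22,4.37)
v5: (3,2.5) → rotate → (0.28563,3.89467) → ×s → (0.43415,5.91989) → (0.43,5.92)
v6: (1,5) → rotate → (-2.90204,4.19263) → ×s → (-4.41110,6.37280) → (-4.41,6.37)

Cross-section at z=2: (-5.28,-5.47) (0.70,-9.13) (9.65,1.24) (4.22,4.37) (0.43,5.92) (-4.41,6.37)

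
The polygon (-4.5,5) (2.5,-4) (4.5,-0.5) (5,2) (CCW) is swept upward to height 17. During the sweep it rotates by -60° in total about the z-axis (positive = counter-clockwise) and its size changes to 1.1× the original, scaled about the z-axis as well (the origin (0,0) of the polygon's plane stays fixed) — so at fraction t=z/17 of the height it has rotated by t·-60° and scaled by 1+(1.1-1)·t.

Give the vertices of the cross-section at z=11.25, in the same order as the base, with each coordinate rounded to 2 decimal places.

t = z/height = 11.25/17 = 0.661765
s = 1 + (scale-1)·z/height = 1 + (1.1-1)·11.25/17 = 1.066176
θ = twist·z/height = -60°·11.25/17 = -39.7059° = -0.692998 rad
cos θ = 0.769334, sin θ = -0.638847 (intermediates below are computed at full precision and shown rounded to 5 d.p.)
v1: (-4.5,5) → rotate → (-0.26777,6.72148) → ×s → (-0.28549,7.16628) → (-0.29,7.17)
v2: (2.5,-4) → rotate → (-0.63205,-4.67445) → ×s → (-0.67388,-4.98379) → (-0.67,-4.98)
v3: (4.5,-0.5) → rotate → (3.14258,-3.25948) → ×s → (3.35054,-3.47518) → (3.35,-3.48)
v4: (5,2) → rotate → (5.12436,-1.65557) → ×s → (5.46348,-1.76513) → (5.46,-1.77)

Cross-section at z=11.25: (-0.29,7.17) (-0.67,-4.98) (3.35,-3.48) (5.46,-1.77)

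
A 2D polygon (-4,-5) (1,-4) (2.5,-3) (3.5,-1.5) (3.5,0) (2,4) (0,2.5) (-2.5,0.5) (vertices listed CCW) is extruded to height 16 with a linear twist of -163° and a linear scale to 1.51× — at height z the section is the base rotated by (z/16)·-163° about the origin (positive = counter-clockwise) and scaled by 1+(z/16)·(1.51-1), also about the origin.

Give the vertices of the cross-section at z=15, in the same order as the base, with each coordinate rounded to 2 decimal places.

Cross-section at z=15: (1.88,9.28) (-4.02,4.58) (-5.31,2.26) (-5.61,-0.39) (-4.60,-2.36) (0.07,-6.61) (1.69,-3.29) (3.62,1.03)

t = z/height = 15/16 = 0.9375
s = 1 + (scale-1)·z/height = 1 + (1.51-1)·15/16 = 1.478125
θ = twist·z/height = -163°·15/16 = -152.8125° = -2.667081 rad
cos θ = -0.889516, sin θ = -0.456904 (intermediates below are computed at full precision and shown rounded to 5 d.p.)
v1: (-4,-5) → rotate → (1.27354,6.27520) → ×s → (1.88246,9.27552) → (1.88,9.28)
v2: (1,-4) → rotate → (-2.71713,3.10116) → ×s → (-4.01626,4.58390) → (-4.02,4.58)
v3: (2.5,-3) → rotate → (-3.59450,1.52629) → ×s → (-5.31312,2.25605) → (-5.31,2.26)
v4: (3.5,-1.5) → rotate → (-3.79866,-0.26489) → ×s → (-5.61490,-0.39154) → (-5.61,-0.39)
v5: (3.5,0) → rotate → (-3.11331,-1.59916) → ×s → (-4.60186,-2.36376) → (-4.60,-2.36)
v6: (2,4) → rotate → (0.04858,-4.47187) → ×s → (0.07181,-6.60999) → (0.07,-6.61)
v7: (0,2.5) → rotate → (1.14226,-2.22379) → ×s → (1.68840,-3.28704) → (1.69,-3.29)
v8: (-2.5,0.5) → rotate → (2.45224,0.69750) → ×s → (3.62472,1.03099) → (3.62,1.03)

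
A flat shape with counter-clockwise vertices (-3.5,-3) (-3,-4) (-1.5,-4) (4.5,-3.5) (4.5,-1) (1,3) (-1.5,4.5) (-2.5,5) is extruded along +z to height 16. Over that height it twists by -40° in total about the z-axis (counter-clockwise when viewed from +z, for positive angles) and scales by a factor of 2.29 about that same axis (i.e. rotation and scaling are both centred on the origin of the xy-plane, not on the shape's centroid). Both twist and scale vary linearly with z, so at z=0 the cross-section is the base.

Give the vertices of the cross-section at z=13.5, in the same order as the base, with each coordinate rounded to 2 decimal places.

t = z/height = 13.5/16 = 0.84375
s = 1 + (scale-1)·z/height = 1 + (2.29-1)·13.5/16 = 2.088438
θ = twist·z/height = -40°·13.5/16 = -33.7500° = -0.589049 rad
cos θ = 0.831470, sin θ = -0.555570 (intermediates below are computed at full precision and shown rounded to 5 d.p.)
v1: (-3.5,-3) → rotate → (-4.57685,-0.54991) → ×s → (-9.55847,-1.14846) → (-9.56,-1.15)
v2: (-3,-4) → rotate → (-4.71669,-1.65917) → ×s → (-9.85051,-3.46507) → (-9.85,-3.47)
v3: (-1.5,-4) → rotate → (-3.46949,-2.49252) → ×s → (-7.24580,-5.20548) → (-7.25,-5.21)
v4: (4.5,-3.5) → rotate → (1.79712,-5.41021) → ×s → (3.75317,-11.29888) → (3.75,-11.30)
v5: (4.5,-1) → rotate → (3.18604,-3.33154) → ×s → (6.65385,-6.95770) → (6.65,-6.96)
v6: (1,3) → rotate → (2.49818,1.93884) → ×s → (5.21729,4.04914) → (5.22,4.05)
v7: (-1.5,4.5) → rotate → (1.25286,4.57497) → ×s → (2.61652,9.55454) → (2.62,9.55)
v8: (-2.5,5) → rotate → (0.69918,5.54627) → ×s → (1.46019,11.58305) → (1.46,11.58)

Cross-section at z=13.5: (-9.56,-1.15) (-9.85,-3.47) (-7.25,-5.21) (3.75,-11.30) (6.65,-6.96) (5.22,4.05) (2.62,9.55) (1.46,11.58)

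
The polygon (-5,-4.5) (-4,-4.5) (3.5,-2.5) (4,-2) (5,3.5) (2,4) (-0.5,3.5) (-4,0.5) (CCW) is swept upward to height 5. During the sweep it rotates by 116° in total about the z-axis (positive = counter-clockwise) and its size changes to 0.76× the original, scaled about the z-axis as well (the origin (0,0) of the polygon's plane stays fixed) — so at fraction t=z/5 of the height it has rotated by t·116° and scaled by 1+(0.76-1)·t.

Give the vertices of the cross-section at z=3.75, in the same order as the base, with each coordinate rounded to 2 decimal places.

Cross-section at z=3.75: (3.47,-4.29) (3.51,-3.47) (2.20,2.76) (1.81,3.19) (-2.65,4.24) (-3.19,1.81) (-2.89,-0.26) (-0.58,-3.25)

t = z/height = 3.75/5 = 0.75
s = 1 + (scale-1)·z/height = 1 + (0.76-1)·3.75/5 = 0.820000
θ = twist·z/height = 116°·3.75/5 = 87.0000° = 1.518436 rad
cos θ = 0.052336, sin θ = 0.998630 (intermediates below are computed at full precision and shown rounded to 5 d.p.)
v1: (-5,-4.5) → rotate → (4.23215,-5.22866) → ×s → (3.47037,-4.28750) → (3.47,-4.29)
v2: (-4,-4.5) → rotate → (4.28449,-4.23003) → ×s → (3.51328,-3.46862) → (3.51,-3.47)
v3: (3.5,-2.5) → rotate → (2.67975,3.36436) → ×s → (2.19739,2.75878) → (2.20,2.76)
v4: (4,-2) → rotate → (2.20660,3.88985) → ×s → (1.80941,3.18967) → (1.81,3.19)
v5: (5,3.5) → rotate → (-3.23352,5.17632) → ×s → (-2.65149,4.24459) → (-2.65,4.24)
v6: (2,4) → rotate → (-3.88985,2.20660) → ×s → (-3.18967,1.80941) → (-3.19,1.81)
v7: (-0.5,3.5) → rotate → (-3.52137,-0.31614) → ×s → (-2.88752,-0.25923) → (-2.89,-0.26)
v8: (-4,0.5) → rotate → (-0.70866,-3.96835) → ×s → (-0.58110,-3.25405) → (-0.58,-3.25)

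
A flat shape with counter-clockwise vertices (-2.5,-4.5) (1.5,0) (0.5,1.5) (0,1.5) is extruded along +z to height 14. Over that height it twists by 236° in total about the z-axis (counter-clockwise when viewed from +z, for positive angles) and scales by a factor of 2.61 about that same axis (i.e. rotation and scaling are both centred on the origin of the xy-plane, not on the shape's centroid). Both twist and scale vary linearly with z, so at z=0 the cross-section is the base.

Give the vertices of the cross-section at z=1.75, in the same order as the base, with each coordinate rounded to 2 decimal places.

Cross-section at z=1.75: (0.05,-6.18) (1.57,0.89) (-0.36,1.86) (-0.89,1.57)

t = z/height = 1.75/14 = 0.125
s = 1 + (scale-1)·z/height = 1 + (2.61-1)·1.75/14 = 1.201250
θ = twist·z/height = 236°·1.75/14 = 29.5000° = 0.514872 rad
cos θ = 0.870356, sin θ = 0.492424 (intermediates below are computed at full precision and shown rounded to 5 d.p.)
v1: (-2.5,-4.5) → rotate → (0.04002,-5.14766) → ×s → (0.04807,-6.18363) → (0.05,-6.18)
v2: (1.5,0) → rotate → (1.30553,0.73864) → ×s → (1.56827,0.88729) → (1.57,0.89)
v3: (0.5,1.5) → rotate → (-0.30346,1.55175) → ×s → (-0.36453,1.86403) → (-0.36,1.86)
v4: (0,1.5) → rotate → (-0.73864,1.30553) → ×s → (-0.88729,1.56827) → (-0.89,1.57)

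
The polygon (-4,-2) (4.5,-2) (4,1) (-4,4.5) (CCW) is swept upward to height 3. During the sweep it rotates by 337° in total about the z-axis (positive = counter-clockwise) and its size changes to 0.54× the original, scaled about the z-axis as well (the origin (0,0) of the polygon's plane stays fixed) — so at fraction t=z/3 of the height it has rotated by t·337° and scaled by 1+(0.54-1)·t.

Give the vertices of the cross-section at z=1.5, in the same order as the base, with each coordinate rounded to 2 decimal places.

Cross-section at z=1.5: (3.33,0.90) (-3.09,2.20) (-3.17,-0.14) (2.33,-4.01)

t = z/height = 1.5/3 = 0.5
s = 1 + (scale-1)·z/height = 1 + (0.54-1)·1.5/3 = 0.770000
θ = twist·z/height = 337°·1.5/3 = 168.5000° = 2.940880 rad
cos θ = -0.979925, sin θ = 0.199368 (intermediates below are computed at full precision and shown rounded to 5 d.p.)
v1: (-4,-2) → rotate → (4.31843,1.16238) → ×s → (3.32519,0.89503) → (3.33,0.90)
v2: (4.5,-2) → rotate → (-4.01093,2.85701) → ×s → (-3.08841,2.19989) → (-3.09,2.20)
v3: (4,1) → rotate → (-4.11907,-0.18245) → ×s → (-3.17168,-0.14049) → (-3.17,-0.14)
v4: (-4,4.5) → rotate → (3.02254,-5.20713) → ×s → (2.32736,-4.00949) → (2.33,-4.01)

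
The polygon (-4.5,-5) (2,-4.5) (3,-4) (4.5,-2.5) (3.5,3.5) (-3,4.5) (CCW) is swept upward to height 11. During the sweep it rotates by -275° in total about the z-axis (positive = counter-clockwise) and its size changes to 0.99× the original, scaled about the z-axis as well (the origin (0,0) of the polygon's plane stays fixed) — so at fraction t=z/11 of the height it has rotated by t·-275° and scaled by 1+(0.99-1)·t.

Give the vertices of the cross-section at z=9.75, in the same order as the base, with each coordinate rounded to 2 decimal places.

Cross-section at z=9.75: (6.42,-1.81) (3.12,3.75) (2.24,4.42) (0.25,5.10) (-4.65,1.58) (-2.69,-4.64)

t = z/height = 9.75/11 = 0.886364
s = 1 + (scale-1)·z/height = 1 + (0.99-1)·9.75/11 = 0.991136
θ = twist·z/height = -275°·9.75/11 = -243.7500° = -4.254240 rad
cos θ = -0.442289, sin θ = 0.896873 (intermediates below are computed at full precision and shown rounded to 5 d.p.)
v1: (-4.5,-5) → rotate → (6.47466,-1.82448) → ×s → (6.41727,-1.80831) → (6.42,-1.81)
v2: (2,-4.5) → rotate → (3.15135,3.78404) → ×s → (3.12342,3.75050) → (3.12,3.75)
v3: (3,-4) → rotate → (2.26062,4.45977) → ×s → (2.24059,4.42024) → (2.24,4.42)
v4: (4.5,-2.5) → rotate → (0.25188,5.14165) → ×s → (0.24965,5.09608) → (0.25,5.10)
v5: (3.5,3.5) → rotate → (-4.68707,1.59104) → ×s → (-4.64552,1.57694) → (-4.65,1.58)
v6: (-3,4.5) → rotate → (-2.70906,-4.68092) → ×s → (-2.68505,-4.63943) → (-2.69,-4.64)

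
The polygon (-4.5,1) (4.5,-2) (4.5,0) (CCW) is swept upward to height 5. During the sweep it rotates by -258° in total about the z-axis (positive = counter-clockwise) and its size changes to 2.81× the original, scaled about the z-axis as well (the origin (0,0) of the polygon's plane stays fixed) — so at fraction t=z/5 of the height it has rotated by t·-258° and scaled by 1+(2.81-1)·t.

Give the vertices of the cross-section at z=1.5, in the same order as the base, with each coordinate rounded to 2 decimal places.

Cross-section at z=1.5: (-0.01,7.11) (-1.50,-7.45) (1.51,-6.78)

t = z/height = 1.5/5 = 0.3
s = 1 + (scale-1)·z/height = 1 + (2.81-1)·1.5/5 = 1.543000
θ = twist·z/height = -258°·1.5/5 = -77.4000° = -1.350885 rad
cos θ = 0.218143, sin θ = -0.975917 (intermediates below are computed at full precision and shown rounded to 5 d.p.)
v1: (-4.5,1) → rotate → (-0.00573,4.60977) → ×s → (-0.00884,7.11287) → (-0.01,7.11)
v2: (4.5,-2) → rotate → (-0.97019,-4.82791) → ×s → (-1.49700,-7.44947) → (-1.50,-7.45)
v3: (4.5,0) → rotate → (0.98164,-4.39163) → ×s → (1.51468,-6.77628) → (1.51,-6.78)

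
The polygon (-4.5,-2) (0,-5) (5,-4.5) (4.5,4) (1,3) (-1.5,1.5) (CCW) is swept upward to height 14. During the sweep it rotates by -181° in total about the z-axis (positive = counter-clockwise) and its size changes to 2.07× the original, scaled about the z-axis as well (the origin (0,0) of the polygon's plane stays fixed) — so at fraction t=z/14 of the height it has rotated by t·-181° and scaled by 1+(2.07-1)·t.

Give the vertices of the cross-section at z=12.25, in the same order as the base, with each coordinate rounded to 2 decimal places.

Cross-section at z=12.25: (6.67,6.81) (-3.57,9.00) (-12.21,4.53) (-5.25,-10.41) (0.34,-6.11) (3.77,-1.63)

t = z/height = 12.25/14 = 0.875
s = 1 + (scale-1)·z/height = 1 + (2.07-1)·12.25/14 = 1.936250
θ = twist·z/height = -181°·12.25/14 = -158.3750° = -2.764165 rad
cos θ = -0.929616, sin θ = -0.368530 (intermediates below are computed at full precision and shown rounded to 5 d.p.)
v1: (-4.5,-2) → rotate → (3.44621,3.51762) → ×s → (6.67273,6.81099) → (6.67,6.81)
v2: (0,-5) → rotate → (-1.84265,4.64808) → ×s → (-3.56783,8.99984) → (-3.57,9.00)
v3: (5,-4.5) → rotate → (-6.30646,2.34062) → ×s → (-12.21089,4.53203) → (-12.21,4.53)
v4: (4.5,4) → rotate → (-2.70915,-5.37685) → ×s → (-5.24559,-10.41092) → (-5.25,-10.41)
v5: (1,3) → rotate → (0.17597,-3.15738) → ×s → (0.34073,-6.11347) → (0.34,-6.11)
v6: (-1.5,1.5) → rotate → (1.94722,-0.84163) → ×s → (3.77030,-1.62960) → (3.77,-1.63)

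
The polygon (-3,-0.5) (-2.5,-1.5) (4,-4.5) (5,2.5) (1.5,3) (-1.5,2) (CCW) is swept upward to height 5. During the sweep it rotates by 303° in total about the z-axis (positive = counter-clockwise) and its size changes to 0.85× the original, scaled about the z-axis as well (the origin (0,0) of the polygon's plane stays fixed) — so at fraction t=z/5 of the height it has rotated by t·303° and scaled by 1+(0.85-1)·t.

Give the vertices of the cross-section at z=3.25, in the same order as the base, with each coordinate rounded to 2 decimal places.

Cross-section at z=3.25: (2.46,1.22) (1.76,1.95) (-4.64,2.83) (-3.66,-3.47) (-0.51,-2.98) (1.82,-1.33)

t = z/height = 3.25/5 = 0.65
s = 1 + (scale-1)·z/height = 1 + (0.85-1)·3.25/5 = 0.902500
θ = twist·z/height = 303°·3.25/5 = 196.9500° = 3.437426 rad
cos θ = -0.956560, sin θ = -0.291537 (intermediates below are computed at full precision and shown rounded to 5 d.p.)
v1: (-3,-0.5) → rotate → (2.72391,1.35289) → ×s → (2.45833,1.22098) → (2.46,1.22)
v2: (-2.5,-1.5) → rotate → (1.95409,2.16368) → ×s → (1.76357,1.95272) → (1.76,1.95)
v3: (4,-4.5) → rotate → (-5.13815,3.13837) → ×s → (-4.63718,2.83238) → (-4.64,2.83)
v4: (5,2.5) → rotate → (-4.05396,-3.84908) → ×s → (-3.65869,-3.47380) → (-3.66,-3.47)
v5: (1.5,3) → rotate → (-0.56023,-3.30698) → ×s → (-0.50561,-2.98455) → (-0.51,-2.98)
v6: (-1.5,2) → rotate → (2.01791,-1.47581) → ×s → (1.82117,-1.33192) → (1.82,-1.33)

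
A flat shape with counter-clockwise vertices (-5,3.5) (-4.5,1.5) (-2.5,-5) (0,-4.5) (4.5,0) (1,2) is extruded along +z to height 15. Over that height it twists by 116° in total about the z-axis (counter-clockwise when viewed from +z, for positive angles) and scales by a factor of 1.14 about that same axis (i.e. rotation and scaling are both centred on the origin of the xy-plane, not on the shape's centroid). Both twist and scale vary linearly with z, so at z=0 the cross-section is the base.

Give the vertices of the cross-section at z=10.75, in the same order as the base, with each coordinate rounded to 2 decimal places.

Cross-section at z=10.75: (-4.48,-5.00) (-2.23,-4.72) (5.13,-3.39) (4.92,-0.59) (0.59,4.92) (-2.05,1.36)

t = z/height = 10.75/15 = 0.716667
s = 1 + (scale-1)·z/height = 1 + (1.14-1)·10.75/15 = 1.100333
θ = twist·z/height = 116°·10.75/15 = 83.1333° = 1.450950 rad
cos θ = 0.119559, sin θ = 0.992827 (intermediates below are computed at full precision and shown rounded to 5 d.p.)
v1: (-5,3.5) → rotate → (-4.07269,-4.54568) → ×s → (-4.48132,-5.00176) → (-4.48,-5.00)
v2: (-4.5,1.5) → rotate → (-2.02726,-4.28838) → ×s → (-2.23066,-4.71865) → (-2.23,-4.72)
v3: (-2.5,-5) → rotate → (4.66524,-3.07986) → ×s → (5.13332,-3.38888) → (5.13,-3.39)
v4: (0,-4.5) → rotate → (4.46772,-0.53802) → ×s → (4.91598,-0.59200) → (4.92,-0.59)
v5: (4.5,0) → rotate → (0.53802,4.46772) → ×s → (0.59200,4.91598) → (0.59,4.92)
v6: (1,2) → rotate → (-1.86609,1.23195) → ×s → (-2.05333,1.35555) → (-2.05,1.36)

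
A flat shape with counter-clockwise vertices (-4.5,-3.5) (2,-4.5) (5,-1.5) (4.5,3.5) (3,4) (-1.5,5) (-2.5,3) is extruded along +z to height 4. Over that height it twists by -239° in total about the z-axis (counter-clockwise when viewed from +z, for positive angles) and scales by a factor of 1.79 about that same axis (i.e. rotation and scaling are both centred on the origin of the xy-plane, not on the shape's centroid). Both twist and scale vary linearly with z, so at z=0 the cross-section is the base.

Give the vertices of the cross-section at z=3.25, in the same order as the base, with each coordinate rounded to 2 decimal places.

Cross-section at z=3.25: (8.57,3.76) (-1.37,7.97) (-7.36,4.40) (-8.57,-3.76) (-6.39,-5.16) (0.38,-8.56) (2.77,-5.78)

t = z/height = 3.25/4 = 0.8125
s = 1 + (scale-1)·z/height = 1 + (1.79-1)·3.25/4 = 1.641875
θ = twist·z/height = -239°·3.25/4 = -194.1875° = -3.389211 rad
cos θ = -0.969499, sin θ = 0.245096 (intermediates below are computed at full precision and shown rounded to 5 d.p.)
v1: (-4.5,-3.5) → rotate → (5.22058,2.29031) → ×s → (8.57154,3.76041) → (8.57,3.76)
v2: (2,-4.5) → rotate → (-0.83607,4.85294) → ×s → (-1.37272,7.96792) → (-1.37,7.97)
v3: (5,-1.5) → rotate → (-4.47985,2.67973) → ×s → (-7.35535,4.39978) → (-7.36,4.40)
v4: (4.5,3.5) → rotate → (-5.22058,-2.29031) → ×s → (-8.57154,-3.76041) → (-8.57,-3.76)
v5: (3,4) → rotate → (-3.88888,-3.14271) → ×s → (-6.38505,-5.15993) → (-6.39,-5.16)
v6: (-1.5,5) → rotate → (0.22877,-5.21514) → ×s → (0.37561,-8.56260) → (0.38,-8.56)
v7: (-2.5,3) → rotate → (1.68846,-3.52124) → ×s → (2.77224,-5.78143) → (2.77,-5.78)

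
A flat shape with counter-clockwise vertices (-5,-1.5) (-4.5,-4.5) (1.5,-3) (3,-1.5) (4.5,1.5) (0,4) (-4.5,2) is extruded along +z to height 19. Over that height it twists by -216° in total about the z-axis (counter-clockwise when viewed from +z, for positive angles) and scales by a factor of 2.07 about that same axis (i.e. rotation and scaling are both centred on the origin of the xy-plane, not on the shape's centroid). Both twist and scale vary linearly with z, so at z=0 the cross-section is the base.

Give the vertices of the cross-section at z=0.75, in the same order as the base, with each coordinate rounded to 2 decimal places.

Cross-section at z=0.75: (-5.39,-0.77) (-5.33,-3.94) (1.08,-3.32) (2.86,-2.01) (4.87,0.85) (0.62,4.12) (-4.33,2.76)

t = z/height = 0.75/19 = 0.0394737
s = 1 + (scale-1)·z/height = 1 + (2.07-1)·0.75/19 = 1.042237
θ = twist·z/height = -216°·0.75/19 = -8.5263° = -0.148812 rad
cos θ = 0.988948, sin θ = -0.148264 (intermediates below are computed at full precision and shown rounded to 5 d.p.)
v1: (-5,-1.5) → rotate → (-5.16713,-0.74210) → ×s → (-5.38538,-0.77345) → (-5.39,-0.77)
v2: (-4.5,-4.5) → rotate → (-5.11745,-3.78308) → ×s → (-5.33360,-3.94286) → (-5.33,-3.94)
v3: (1.5,-3) → rotate → (1.03863,-3.18924) → ×s → (1.08250,-3.32394) → (1.08,-3.32)
v4: (3,-1.5) → rotate → (2.74445,-1.92821) → ×s → (2.86036,-2.00965) → (2.86,-2.01)
v5: (4.5,1.5) → rotate → (4.67266,0.81624) → ×s → (4.87002,0.85071) → (4.87,0.85)
v6: (0,4) → rotate → (0.59305,3.95579) → ×s → (0.61810,4.12287) → (0.62,4.12)
v7: (-4.5,2) → rotate → (-4.15374,2.64508) → ×s → (-4.32918,2.75680) → (-4.33,2.76)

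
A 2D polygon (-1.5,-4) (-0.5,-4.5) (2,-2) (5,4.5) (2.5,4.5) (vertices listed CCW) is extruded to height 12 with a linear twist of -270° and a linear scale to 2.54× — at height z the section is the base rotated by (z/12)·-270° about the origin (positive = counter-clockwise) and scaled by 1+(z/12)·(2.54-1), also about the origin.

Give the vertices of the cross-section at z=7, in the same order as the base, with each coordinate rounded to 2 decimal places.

t = z/height = 7/12 = 0.583333
s = 1 + (scale-1)·z/height = 1 + (2.54-1)·7/12 = 1.898333
θ = twist·z/height = -270°·7/12 = -157.5000° = -2.748894 rad
cos θ = -0.923880, sin θ = -0.382683 (intermediates below are computed at full precision and shown rounded to 5 d.p.)
v1: (-1.5,-4) → rotate → (-0.14491,4.26954) → ×s → (-0.27510,8.10502) → (-0.28,8.11)
v2: (-0.5,-4.5) → rotate → (-1.26014,4.34880) → ×s → (-2.39216,8.25547) → (-2.39,8.26)
v3: (2,-2) → rotate → (-2.61313,1.08239) → ×s → (-4.96058,2.05474) → (-4.96,2.05)
v4: (5,4.5) → rotate → (-2.89732,-6.07088) → ×s → (-5.50008,-11.52454) → (-5.50,-11.52)
v5: (2.5,4.5) → rotate → (-0.58762,-5.11417) → ×s → (-1.11551,-9.70839) → (-1.12,-9.71)

Cross-section at z=7: (-0.28,8.11) (-2.39,8.26) (-4.96,2.05) (-5.50,-11.52) (-1.12,-9.71)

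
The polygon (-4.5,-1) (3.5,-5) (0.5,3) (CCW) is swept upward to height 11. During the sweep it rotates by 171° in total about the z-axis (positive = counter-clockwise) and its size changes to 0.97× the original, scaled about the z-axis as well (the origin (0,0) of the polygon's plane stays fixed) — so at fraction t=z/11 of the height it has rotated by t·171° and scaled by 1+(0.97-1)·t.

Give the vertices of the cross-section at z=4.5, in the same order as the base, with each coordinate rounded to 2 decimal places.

Cross-section at z=4.5: (-0.60,-4.51) (5.82,1.55) (-2.61,1.48)

t = z/height = 4.5/11 = 0.409091
s = 1 + (scale-1)·z/height = 1 + (0.97-1)·4.5/11 = 0.987727
θ = twist·z/height = 171°·4.5/11 = 69.9545° = 1.220937 rad
cos θ = 0.342766, sin θ = 0.939421 (intermediates below are computed at full precision and shown rounded to 5 d.p.)
v1: (-4.5,-1) → rotate → (-0.60302,-4.57016) → ×s → (-0.59562,-4.51407) → (-0.60,-4.51)
v2: (3.5,-5) → rotate → (5.89678,1.57415) → ×s → (5.82441,1.55483) → (5.82,1.55)
v3: (0.5,3) → rotate → (-2.64688,1.49801) → ×s → (-2.61440,1.47962) → (-2.61,1.48)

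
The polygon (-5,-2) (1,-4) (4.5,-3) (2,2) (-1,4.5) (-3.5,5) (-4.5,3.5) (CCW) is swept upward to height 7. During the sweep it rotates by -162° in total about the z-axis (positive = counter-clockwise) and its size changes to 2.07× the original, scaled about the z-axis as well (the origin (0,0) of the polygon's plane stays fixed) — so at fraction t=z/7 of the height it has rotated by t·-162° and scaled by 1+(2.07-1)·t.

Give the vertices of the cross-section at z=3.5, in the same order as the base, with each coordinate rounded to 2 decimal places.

Cross-section at z=3.5: (-4.23,7.10) (-5.82,-2.48) (-3.47,-7.54) (3.51,-2.55) (6.58,2.60) (6.74,6.51) (4.23,7.66)

t = z/height = 3.5/7 = 0.5
s = 1 + (scale-1)·z/height = 1 + (2.07-1)·3.5/7 = 1.535000
θ = twist·z/height = -162°·3.5/7 = -81.0000° = -1.413717 rad
cos θ = 0.156434, sin θ = -0.987688 (intermediates below are computed at full precision and shown rounded to 5 d.p.)
v1: (-5,-2) → rotate → (-2.75755,4.62557) → ×s → (-4.23284,7.10025) → (-4.23,7.10)
v2: (1,-4) → rotate → (-3.79432,-1.61343) → ×s → (-5.82428,-2.47661) → (-5.82,-2.48)
v3: (4.5,-3) → rotate → (-2.25911,-4.91390) → ×s → (-3.46773,-7.54284) → (-3.47,-7.54)
v4: (2,2) → rotate → (2.28825,-1.66251) → ×s → (3.51246,-2.55195) → (3.51,-2.55)
v5: (-1,4.5) → rotate → (4.28816,1.69164) → ×s → (6.58233,2.59667) → (6.58,2.60)
v6: (-3.5,5) → rotate → (4.39092,4.23908) → ×s → (6.74006,6.50699) → (6.74,6.51)
v7: (-4.5,3.5) → rotate → (2.75295,4.99212) → ×s → (4.22578,7.66290) → (4.23,7.66)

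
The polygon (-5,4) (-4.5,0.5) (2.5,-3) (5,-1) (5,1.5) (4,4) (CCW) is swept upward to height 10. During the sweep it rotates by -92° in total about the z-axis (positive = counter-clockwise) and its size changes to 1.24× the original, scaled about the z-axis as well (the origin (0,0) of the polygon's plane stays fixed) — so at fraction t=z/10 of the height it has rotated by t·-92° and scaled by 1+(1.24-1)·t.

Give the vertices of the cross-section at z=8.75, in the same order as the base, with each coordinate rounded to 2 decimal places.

t = z/height = 8.75/10 = 0.875
s = 1 + (scale-1)·z/height = 1 + (1.24-1)·8.75/10 = 1.210000
θ = twist·z/height = -92°·8.75/10 = -80.5000° = -1.404990 rad
cos θ = 0.165048, sin θ = -0.986286 (intermediates below are computed at full precision and shown rounded to 5 d.p.)
v1: (-5,4) → rotate → (3.11990,5.59162) → ×s → (3.77508,6.76586) → (3.78,6.77)
v2: (-4.5,0.5) → rotate → (-0.24957,4.52081) → ×s → (-0.30198,5.47018) → (-0.30,5.47)
v3: (2.5,-3) → rotate → (-2.54624,-2.96086) → ×s → (-3.08095,-3.58264) → (-3.08,-3.58)
v4: (5,-1) → rotate → (-0.16105,-5.09648) → ×s → (-0.19487,-6.16674) → (-0.19,-6.17)
v5: (5,1.5) → rotate → (2.30467,-4.68386) → ×s → (2.78865,-5.66747) → (2.79,-5.67)
v6: (4,4) → rotate → (4.60533,-3.28495) → ×s → (5.57245,-3.97479) → (5.57,-3.97)

Cross-section at z=8.75: (3.78,6.77) (-0.30,5.47) (-3.08,-3.58) (-0.19,-6.17) (2.79,-5.67) (5.57,-3.97)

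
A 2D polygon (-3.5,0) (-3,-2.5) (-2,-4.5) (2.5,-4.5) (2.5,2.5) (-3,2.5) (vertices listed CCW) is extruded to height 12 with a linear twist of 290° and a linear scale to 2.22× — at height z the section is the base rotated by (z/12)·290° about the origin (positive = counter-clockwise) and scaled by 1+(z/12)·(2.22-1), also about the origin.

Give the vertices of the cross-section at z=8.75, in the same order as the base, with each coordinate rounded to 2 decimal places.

Cross-section at z=8.75: (5.64,3.45) (2.37,6.99) (-1.21,9.23) (-8.47,4.79) (-1.56,-6.49) (7.30,-1.07)

t = z/height = 8.75/12 = 0.729167
s = 1 + (scale-1)·z/height = 1 + (2.22-1)·8.75/12 = 1.889583
θ = twist·z/height = 290°·8.75/12 = 211.4583° = 3.690644 rad
cos θ = -0.853020, sin θ = -0.521878 (intermediates below are computed at full precision and shown rounded to 5 d.p.)
v1: (-3.5,0) → rotate → (2.98557,1.82657) → ×s → (5.64148,3.45146) → (5.64,3.45)
v2: (-3,-2.5) → rotate → (1.25436,3.69818) → ×s → (2.37022,6.98803) → (2.37,6.99)
v3: (-2,-4.5) → rotate → (-0.64241,4.88235) → ×s → (-1.21389,9.22560) → (-1.21,9.23)
v4: (2.5,-4.5) → rotate → (-4.48100,2.53389) → ×s → (-8.46723,4.78800) → (-8.47,4.79)
v5: (2.5,2.5) → rotate → (-0.82785,-3.43725) → ×s → (-1.56430,-6.49496) → (-1.56,-6.49)
v6: (-3,2.5) → rotate → (3.86376,-0.56691) → ×s → (7.30089,-1.07123) → (7.30,-1.07)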